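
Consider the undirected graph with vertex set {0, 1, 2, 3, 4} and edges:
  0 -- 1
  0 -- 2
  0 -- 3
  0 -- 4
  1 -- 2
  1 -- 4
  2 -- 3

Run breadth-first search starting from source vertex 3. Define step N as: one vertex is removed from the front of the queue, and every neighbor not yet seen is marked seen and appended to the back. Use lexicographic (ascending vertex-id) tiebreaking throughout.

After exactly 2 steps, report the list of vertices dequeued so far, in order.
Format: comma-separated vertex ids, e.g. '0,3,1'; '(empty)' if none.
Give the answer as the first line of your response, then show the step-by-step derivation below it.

3,0

step 1: dequeue 3; queue=[0,2]; order=3
step 2: dequeue 0; queue=[2,1,4]; order=3,0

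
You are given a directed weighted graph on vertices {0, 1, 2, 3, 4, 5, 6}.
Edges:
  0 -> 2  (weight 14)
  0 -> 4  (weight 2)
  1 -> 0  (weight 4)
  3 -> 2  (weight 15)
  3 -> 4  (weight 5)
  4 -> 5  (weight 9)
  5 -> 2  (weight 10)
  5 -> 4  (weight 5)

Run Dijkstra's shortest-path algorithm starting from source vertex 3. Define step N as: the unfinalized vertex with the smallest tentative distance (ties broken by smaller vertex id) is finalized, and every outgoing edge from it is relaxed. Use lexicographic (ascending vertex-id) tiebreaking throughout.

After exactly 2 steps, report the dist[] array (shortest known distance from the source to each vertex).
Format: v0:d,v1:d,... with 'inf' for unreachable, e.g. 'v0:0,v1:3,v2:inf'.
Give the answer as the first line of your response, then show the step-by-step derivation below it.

v0:inf,v1:inf,v2:15,v3:0,v4:5,v5:14,v6:inf

step 1: dist = v0:inf,v1:inf,v2:15,v3:0,v4:5,v5:inf,v6:inf
step 2: dist = v0:inf,v1:inf,v2:15,v3:0,v4:5,v5:14,v6:inf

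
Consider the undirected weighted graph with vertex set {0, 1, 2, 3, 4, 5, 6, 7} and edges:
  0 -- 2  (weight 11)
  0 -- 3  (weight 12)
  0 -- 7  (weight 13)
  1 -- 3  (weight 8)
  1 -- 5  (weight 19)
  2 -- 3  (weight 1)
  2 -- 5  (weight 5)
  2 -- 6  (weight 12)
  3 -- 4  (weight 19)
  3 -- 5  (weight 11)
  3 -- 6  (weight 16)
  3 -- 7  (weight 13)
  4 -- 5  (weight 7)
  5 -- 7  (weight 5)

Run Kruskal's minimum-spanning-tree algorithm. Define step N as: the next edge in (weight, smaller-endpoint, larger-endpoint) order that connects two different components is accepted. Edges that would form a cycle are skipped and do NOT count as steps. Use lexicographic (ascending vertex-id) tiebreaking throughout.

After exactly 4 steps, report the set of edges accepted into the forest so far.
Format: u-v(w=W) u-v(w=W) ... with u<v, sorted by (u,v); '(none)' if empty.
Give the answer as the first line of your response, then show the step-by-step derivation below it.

2-3(w=1) 2-5(w=5) 4-5(w=7) 5-7(w=5)

step 1: add edge 2-3 (w=1); MST = {2-3(w=1)}
step 2: add edge 2-5 (w=5); MST = {2-3(w=1) 2-5(w=5)}
step 3: add edge 5-7 (w=5); MST = {2-3(w=1) 2-5(w=5) 5-7(w=5)}
step 4: add edge 4-5 (w=7); MST = {2-3(w=1) 2-5(w=5) 4-5(w=7) 5-7(w=5)}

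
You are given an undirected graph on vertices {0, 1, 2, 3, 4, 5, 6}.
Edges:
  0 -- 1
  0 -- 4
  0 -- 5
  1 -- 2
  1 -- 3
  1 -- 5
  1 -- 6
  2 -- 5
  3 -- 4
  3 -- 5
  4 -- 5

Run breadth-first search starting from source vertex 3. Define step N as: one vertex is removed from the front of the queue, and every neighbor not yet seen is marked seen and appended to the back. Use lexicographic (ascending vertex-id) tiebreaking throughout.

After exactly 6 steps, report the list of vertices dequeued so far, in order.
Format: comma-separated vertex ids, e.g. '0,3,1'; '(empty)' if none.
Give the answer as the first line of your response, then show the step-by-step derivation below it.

3,1,4,5,0,2

step 1: dequeue 3; queue=[1,4,5]; order=3
step 2: dequeue 1; queue=[4,5,0,2,6]; order=3,1
step 3: dequeue 4; queue=[5,0,2,6]; order=3,1,4
step 4: dequeue 5; queue=[0,2,6]; order=3,1,4,5
step 5: dequeue 0; queue=[2,6]; order=3,1,4,5,0
step 6: dequeue 2; queue=[6]; order=3,1,4,5,0,2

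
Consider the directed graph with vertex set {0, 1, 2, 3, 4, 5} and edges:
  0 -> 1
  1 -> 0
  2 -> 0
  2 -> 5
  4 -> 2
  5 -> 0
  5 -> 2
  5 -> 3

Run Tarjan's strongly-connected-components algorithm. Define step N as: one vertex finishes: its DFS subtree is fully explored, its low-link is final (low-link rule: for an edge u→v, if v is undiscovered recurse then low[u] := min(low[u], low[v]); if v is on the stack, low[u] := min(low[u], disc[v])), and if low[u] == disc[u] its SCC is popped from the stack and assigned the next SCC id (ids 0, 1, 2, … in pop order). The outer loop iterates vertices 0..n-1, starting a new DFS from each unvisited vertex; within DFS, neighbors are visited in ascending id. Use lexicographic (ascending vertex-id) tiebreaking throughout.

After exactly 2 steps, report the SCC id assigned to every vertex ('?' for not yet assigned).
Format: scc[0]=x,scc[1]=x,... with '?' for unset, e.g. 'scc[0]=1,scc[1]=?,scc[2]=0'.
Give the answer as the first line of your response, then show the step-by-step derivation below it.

scc[0]=0,scc[1]=0,scc[2]=?,scc[3]=?,scc[4]=?,scc[5]=?

step 1: low=(low[0]=0,low[1]=0,low[2]=?,low[3]=?,low[4]=?,low[5]=?); scc=(scc[0]=?,scc[1]=?,scc[2]=?,scc[3]=?,scc[4]=?,scc[5]=?)
step 2: low=(low[0]=0,low[1]=0,low[2]=?,low[3]=?,low[4]=?,low[5]=?); scc=(scc[0]=0,scc[1]=0,scc[2]=?,scc[3]=?,scc[4]=?,scc[5]=?)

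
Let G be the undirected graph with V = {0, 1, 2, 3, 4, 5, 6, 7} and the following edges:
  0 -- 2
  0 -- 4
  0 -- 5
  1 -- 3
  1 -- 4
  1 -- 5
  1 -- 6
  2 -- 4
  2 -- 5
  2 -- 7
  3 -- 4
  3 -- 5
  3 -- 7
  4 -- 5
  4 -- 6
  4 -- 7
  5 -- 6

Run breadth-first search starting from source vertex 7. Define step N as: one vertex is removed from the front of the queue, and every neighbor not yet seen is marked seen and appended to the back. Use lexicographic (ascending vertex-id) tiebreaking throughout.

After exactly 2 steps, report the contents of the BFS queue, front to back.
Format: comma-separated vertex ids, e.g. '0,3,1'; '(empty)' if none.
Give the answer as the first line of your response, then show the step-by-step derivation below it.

3,4,0,5

step 1: dequeue 7; queue=[2,3,4]; order=7
step 2: dequeue 2; queue=[3,4,0,5]; order=7,2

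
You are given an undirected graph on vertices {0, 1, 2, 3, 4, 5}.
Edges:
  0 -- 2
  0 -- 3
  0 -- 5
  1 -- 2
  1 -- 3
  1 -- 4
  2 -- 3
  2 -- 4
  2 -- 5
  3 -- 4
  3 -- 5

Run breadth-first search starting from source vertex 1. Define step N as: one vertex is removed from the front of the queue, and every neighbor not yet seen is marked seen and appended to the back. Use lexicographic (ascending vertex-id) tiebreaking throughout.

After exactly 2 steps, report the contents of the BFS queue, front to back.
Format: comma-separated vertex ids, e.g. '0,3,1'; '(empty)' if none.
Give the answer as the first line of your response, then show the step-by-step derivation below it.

3,4,0,5

step 1: dequeue 1; queue=[2,3,4]; order=1
step 2: dequeue 2; queue=[3,4,0,5]; order=1,2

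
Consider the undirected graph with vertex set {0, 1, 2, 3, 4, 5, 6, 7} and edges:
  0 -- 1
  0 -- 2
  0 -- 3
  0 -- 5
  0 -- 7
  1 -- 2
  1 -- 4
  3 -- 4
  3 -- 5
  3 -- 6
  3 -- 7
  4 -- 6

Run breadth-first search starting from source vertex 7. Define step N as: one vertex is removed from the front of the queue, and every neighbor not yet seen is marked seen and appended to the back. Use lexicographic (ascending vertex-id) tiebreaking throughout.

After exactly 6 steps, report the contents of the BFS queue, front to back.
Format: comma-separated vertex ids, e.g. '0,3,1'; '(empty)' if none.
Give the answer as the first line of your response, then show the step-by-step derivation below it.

4,6

step 1: dequeue 7; queue=[0,3]; order=7
step 2: dequeue 0; queue=[3,1,2,5]; order=7,0
step 3: dequeue 3; queue=[1,2,5,4,6]; order=7,0,3
step 4: dequeue 1; queue=[2,5,4,6]; order=7,0,3,1
step 5: dequeue 2; queue=[5,4,6]; order=7,0,3,1,2
step 6: dequeue 5; queue=[4,6]; order=7,0,3,1,2,5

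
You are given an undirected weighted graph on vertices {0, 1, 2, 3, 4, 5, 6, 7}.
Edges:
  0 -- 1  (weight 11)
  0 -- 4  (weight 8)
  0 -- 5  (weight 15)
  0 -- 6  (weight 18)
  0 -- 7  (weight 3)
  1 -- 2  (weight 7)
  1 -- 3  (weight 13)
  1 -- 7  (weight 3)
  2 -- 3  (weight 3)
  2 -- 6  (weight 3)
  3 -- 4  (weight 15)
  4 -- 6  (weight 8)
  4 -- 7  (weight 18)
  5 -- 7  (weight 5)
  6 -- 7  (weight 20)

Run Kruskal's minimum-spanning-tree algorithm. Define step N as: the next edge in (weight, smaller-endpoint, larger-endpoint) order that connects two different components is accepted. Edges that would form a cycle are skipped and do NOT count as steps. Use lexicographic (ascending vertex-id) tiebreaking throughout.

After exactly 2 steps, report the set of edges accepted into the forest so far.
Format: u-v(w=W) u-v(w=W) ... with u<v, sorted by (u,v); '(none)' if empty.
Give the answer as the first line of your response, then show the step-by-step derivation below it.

0-7(w=3) 1-7(w=3)

step 1: add edge 0-7 (w=3); MST = {0-7(w=3)}
step 2: add edge 1-7 (w=3); MST = {0-7(w=3) 1-7(w=3)}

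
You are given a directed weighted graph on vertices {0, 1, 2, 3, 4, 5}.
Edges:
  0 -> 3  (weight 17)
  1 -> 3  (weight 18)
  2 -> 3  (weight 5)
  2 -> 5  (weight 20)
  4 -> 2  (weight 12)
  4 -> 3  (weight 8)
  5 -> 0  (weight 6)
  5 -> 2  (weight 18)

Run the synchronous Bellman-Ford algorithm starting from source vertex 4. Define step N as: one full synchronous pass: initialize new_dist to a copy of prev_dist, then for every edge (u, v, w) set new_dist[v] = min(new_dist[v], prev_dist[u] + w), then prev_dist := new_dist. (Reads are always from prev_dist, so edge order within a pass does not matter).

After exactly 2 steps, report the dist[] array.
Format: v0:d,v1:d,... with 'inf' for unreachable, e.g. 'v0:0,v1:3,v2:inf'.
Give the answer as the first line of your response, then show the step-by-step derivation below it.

v0:inf,v1:inf,v2:12,v3:8,v4:0,v5:32

step 1: dist = v0:inf,v1:inf,v2:12,v3:8,v4:0,v5:inf
step 2: dist = v0:inf,v1:inf,v2:12,v3:8,v4:0,v5:32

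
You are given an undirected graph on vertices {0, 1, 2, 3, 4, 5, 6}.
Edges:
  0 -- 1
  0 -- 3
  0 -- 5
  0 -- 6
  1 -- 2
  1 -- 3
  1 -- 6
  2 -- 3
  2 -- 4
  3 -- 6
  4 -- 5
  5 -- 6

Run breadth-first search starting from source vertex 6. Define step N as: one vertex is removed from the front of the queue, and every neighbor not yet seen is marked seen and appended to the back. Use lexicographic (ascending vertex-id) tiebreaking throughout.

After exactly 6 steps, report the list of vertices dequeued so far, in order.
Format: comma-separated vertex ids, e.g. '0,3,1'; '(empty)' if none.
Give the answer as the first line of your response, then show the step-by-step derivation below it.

6,0,1,3,5,2

step 1: dequeue 6; queue=[0,1,3,5]; order=6
step 2: dequeue 0; queue=[1,3,5]; order=6,0
step 3: dequeue 1; queue=[3,5,2]; order=6,0,1
step 4: dequeue 3; queue=[5,2]; order=6,0,1,3
step 5: dequeue 5; queue=[2,4]; order=6,0,1,3,5
step 6: dequeue 2; queue=[4]; order=6,0,1,3,5,2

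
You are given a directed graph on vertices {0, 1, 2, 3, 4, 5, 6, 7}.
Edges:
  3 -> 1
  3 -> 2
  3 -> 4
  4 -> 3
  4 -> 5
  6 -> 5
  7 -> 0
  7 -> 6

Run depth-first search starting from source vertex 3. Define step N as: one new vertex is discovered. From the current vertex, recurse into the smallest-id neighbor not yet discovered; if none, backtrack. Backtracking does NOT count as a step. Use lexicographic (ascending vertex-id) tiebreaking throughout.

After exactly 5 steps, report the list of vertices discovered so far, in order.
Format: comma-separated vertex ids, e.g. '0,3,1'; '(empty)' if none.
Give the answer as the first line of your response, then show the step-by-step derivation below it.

3,1,2,4,5

step 1: discover 3; path=3; order=3
step 2: discover 1; path=3>1; order=3,1
step 3: discover 2; path=3>2; order=3,1,2
step 4: discover 4; path=3>4; order=3,1,2,4
step 5: discover 5; path=3>4>5; order=3,1,2,4,5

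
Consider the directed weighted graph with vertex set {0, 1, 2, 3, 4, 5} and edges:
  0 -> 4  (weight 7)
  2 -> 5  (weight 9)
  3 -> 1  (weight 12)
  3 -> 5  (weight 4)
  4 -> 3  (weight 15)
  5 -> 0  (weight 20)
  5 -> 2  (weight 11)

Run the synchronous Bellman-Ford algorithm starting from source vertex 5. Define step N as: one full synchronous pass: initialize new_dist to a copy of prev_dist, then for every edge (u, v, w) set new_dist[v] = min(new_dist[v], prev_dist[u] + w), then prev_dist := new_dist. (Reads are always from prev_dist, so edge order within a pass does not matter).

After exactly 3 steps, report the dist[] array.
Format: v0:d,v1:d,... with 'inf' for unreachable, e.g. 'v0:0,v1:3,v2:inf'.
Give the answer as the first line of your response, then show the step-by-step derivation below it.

v0:20,v1:inf,v2:11,v3:42,v4:27,v5:0

step 1: dist = v0:20,v1:inf,v2:11,v3:inf,v4:inf,v5:0
step 2: dist = v0:20,v1:inf,v2:11,v3:inf,v4:27,v5:0
step 3: dist = v0:20,v1:inf,v2:11,v3:42,v4:27,v5:0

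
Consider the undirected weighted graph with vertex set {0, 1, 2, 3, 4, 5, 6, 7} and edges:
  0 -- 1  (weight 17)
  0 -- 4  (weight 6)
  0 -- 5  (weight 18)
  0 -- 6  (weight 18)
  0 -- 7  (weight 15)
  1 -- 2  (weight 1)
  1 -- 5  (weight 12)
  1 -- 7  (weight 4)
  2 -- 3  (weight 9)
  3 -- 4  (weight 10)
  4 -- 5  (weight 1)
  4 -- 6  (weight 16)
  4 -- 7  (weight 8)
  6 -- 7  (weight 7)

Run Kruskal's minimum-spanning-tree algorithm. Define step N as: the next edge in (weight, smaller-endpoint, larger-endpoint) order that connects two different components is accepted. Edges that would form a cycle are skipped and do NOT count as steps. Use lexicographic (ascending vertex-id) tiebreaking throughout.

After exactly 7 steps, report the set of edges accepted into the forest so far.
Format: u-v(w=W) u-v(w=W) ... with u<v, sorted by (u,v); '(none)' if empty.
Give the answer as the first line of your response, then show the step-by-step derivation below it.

0-4(w=6) 1-2(w=1) 1-7(w=4) 2-3(w=9) 4-5(w=1) 4-7(w=8) 6-7(w=7)

step 1: add edge 1-2 (w=1); MST = {1-2(w=1)}
step 2: add edge 4-5 (w=1); MST = {1-2(w=1) 4-5(w=1)}
step 3: add edge 1-7 (w=4); MST = {1-2(w=1) 1-7(w=4) 4-5(w=1)}
step 4: add edge 0-4 (w=6); MST = {0-4(w=6) 1-2(w=1) 1-7(w=4) 4-5(w=1)}
step 5: add edge 6-7 (w=7); MST = {0-4(w=6) 1-2(w=1) 1-7(w=4) 4-5(w=1) 6-7(w=7)}
step 6: add edge 4-7 (w=8); MST = {0-4(w=6) 1-2(w=1) 1-7(w=4) 4-5(w=1) 4-7(w=8) 6-7(w=7)}
step 7: add edge 2-3 (w=9); MST = {0-4(w=6) 1-2(w=1) 1-7(w=4) 2-3(w=9) 4-5(w=1) 4-7(w=8) 6-7(w=7)}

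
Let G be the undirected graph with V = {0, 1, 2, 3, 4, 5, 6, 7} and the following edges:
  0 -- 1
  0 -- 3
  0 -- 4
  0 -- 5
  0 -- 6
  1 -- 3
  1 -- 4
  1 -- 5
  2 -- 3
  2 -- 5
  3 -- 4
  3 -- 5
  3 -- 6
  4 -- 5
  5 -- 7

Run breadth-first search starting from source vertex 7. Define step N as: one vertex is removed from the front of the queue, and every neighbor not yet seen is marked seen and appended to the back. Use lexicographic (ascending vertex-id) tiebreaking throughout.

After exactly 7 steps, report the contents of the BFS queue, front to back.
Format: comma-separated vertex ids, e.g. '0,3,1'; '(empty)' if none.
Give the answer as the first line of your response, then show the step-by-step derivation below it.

6

step 1: dequeue 7; queue=[5]; order=7
step 2: dequeue 5; queue=[0,1,2,3,4]; order=7,5
step 3: dequeue 0; queue=[1,2,3,4,6]; order=7,5,0
step 4: dequeue 1; queue=[2,3,4,6]; order=7,5,0,1
step 5: dequeue 2; queue=[3,4,6]; order=7,5,0,1,2
step 6: dequeue 3; queue=[4,6]; order=7,5,0,1,2,3
step 7: dequeue 4; queue=[6]; order=7,5,0,1,2,3,4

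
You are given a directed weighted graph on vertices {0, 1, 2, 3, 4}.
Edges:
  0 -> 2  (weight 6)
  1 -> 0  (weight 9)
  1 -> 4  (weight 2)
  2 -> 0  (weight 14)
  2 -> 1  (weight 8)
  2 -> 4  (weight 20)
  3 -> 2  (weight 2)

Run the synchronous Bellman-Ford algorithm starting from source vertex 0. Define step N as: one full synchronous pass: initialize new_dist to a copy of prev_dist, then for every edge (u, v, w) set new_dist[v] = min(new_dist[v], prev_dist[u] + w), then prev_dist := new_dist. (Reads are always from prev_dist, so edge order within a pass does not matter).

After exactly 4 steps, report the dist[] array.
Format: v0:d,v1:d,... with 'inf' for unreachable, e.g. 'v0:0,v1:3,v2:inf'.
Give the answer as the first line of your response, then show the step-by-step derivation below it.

v0:0,v1:14,v2:6,v3:inf,v4:16

step 1: dist = v0:0,v1:inf,v2:6,v3:inf,v4:inf
step 2: dist = v0:0,v1:14,v2:6,v3:inf,v4:26
step 3: dist = v0:0,v1:14,v2:6,v3:inf,v4:16
step 4: dist = v0:0,v1:14,v2:6,v3:inf,v4:16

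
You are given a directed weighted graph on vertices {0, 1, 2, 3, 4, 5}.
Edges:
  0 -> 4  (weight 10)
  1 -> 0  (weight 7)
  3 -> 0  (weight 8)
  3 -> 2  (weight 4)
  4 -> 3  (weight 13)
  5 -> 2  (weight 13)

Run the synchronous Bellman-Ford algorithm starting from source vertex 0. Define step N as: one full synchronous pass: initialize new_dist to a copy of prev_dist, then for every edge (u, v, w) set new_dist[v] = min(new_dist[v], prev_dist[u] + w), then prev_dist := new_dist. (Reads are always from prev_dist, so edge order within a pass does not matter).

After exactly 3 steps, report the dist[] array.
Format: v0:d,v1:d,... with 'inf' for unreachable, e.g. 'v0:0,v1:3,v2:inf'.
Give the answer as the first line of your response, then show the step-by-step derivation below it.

v0:0,v1:inf,v2:27,v3:23,v4:10,v5:inf

step 1: dist = v0:0,v1:inf,v2:inf,v3:inf,v4:10,v5:inf
step 2: dist = v0:0,v1:inf,v2:inf,v3:23,v4:10,v5:inf
step 3: dist = v0:0,v1:inf,v2:27,v3:23,v4:10,v5:inf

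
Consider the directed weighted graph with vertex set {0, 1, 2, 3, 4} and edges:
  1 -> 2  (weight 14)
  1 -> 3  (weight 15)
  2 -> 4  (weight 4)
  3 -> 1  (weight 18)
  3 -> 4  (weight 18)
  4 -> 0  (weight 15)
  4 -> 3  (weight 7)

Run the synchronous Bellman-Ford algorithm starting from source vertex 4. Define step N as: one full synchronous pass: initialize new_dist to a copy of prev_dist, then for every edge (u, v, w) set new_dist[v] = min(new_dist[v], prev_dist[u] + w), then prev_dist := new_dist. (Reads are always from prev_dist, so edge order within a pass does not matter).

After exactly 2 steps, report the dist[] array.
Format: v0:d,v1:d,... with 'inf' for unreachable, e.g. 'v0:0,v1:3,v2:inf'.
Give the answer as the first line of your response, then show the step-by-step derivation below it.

v0:15,v1:25,v2:inf,v3:7,v4:0

step 1: dist = v0:15,v1:inf,v2:inf,v3:7,v4:0
step 2: dist = v0:15,v1:25,v2:inf,v3:7,v4:0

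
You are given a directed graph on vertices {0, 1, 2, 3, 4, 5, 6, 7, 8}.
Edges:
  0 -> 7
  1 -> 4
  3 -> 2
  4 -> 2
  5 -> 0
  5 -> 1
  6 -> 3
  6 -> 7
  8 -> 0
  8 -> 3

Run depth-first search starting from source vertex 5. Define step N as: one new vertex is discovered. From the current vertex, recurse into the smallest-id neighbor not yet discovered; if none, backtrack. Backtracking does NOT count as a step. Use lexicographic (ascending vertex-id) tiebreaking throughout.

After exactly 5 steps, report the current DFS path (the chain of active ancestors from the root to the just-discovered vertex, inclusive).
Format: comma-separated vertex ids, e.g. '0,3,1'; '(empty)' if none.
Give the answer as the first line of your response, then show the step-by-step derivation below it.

5,1,4

step 1: discover 5; path=5; order=5
step 2: discover 0; path=5>0; order=5,0
step 3: discover 7; path=5>0>7; order=5,0,7
step 4: discover 1; path=5>1; order=5,0,7,1
step 5: discover 4; path=5>1>4; order=5,0,7,1,4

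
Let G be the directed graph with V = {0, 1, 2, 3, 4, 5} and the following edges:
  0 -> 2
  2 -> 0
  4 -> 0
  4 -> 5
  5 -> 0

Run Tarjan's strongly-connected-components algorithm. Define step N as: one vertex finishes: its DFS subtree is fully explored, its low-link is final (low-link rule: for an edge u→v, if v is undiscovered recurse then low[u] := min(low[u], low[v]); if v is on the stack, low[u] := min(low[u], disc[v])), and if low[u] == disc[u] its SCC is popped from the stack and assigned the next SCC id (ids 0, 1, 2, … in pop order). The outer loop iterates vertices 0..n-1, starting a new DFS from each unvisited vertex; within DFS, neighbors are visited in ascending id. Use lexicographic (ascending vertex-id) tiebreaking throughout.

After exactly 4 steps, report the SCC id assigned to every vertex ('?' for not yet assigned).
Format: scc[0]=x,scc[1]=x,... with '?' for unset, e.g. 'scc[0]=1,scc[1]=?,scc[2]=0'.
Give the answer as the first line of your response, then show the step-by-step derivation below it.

scc[0]=0,scc[1]=1,scc[2]=0,scc[3]=2,scc[4]=?,scc[5]=?

step 1: low=(low[0]=0,low[1]=?,low[2]=0,low[3]=?,low[4]=?,low[5]=?); scc=(scc[0]=?,scc[1]=?,scc[2]=?,scc[3]=?,scc[4]=?,scc[5]=?)
step 2: low=(low[0]=0,low[1]=?,low[2]=0,low[3]=?,low[4]=?,low[5]=?); scc=(scc[0]=0,scc[1]=?,scc[2]=0,scc[3]=?,scc[4]=?,scc[5]=?)
step 3: low=(low[0]=0,low[1]=2,low[2]=0,low[3]=?,low[4]=?,low[5]=?); scc=(scc[0]=0,scc[1]=1,scc[2]=0,scc[3]=?,scc[4]=?,scc[5]=?)
step 4: low=(low[0]=0,low[1]=2,low[2]=0,low[3]=3,low[4]=?,low[5]=?); scc=(scc[0]=0,scc[1]=1,scc[2]=0,scc[3]=2,scc[4]=?,scc[5]=?)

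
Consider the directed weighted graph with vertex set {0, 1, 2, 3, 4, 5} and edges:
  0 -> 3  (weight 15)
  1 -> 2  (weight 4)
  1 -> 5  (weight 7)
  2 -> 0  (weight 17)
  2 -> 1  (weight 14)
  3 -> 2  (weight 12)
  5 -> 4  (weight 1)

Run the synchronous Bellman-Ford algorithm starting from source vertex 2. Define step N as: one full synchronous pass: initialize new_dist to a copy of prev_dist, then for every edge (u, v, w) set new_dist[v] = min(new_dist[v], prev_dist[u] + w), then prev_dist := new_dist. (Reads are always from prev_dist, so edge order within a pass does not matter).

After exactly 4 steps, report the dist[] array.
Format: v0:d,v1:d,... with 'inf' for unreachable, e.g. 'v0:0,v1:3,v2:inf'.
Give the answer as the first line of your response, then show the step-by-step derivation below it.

v0:17,v1:14,v2:0,v3:32,v4:22,v5:21

step 1: dist = v0:17,v1:14,v2:0,v3:inf,v4:inf,v5:inf
step 2: dist = v0:17,v1:14,v2:0,v3:32,v4:inf,v5:21
step 3: dist = v0:17,v1:14,v2:0,v3:32,v4:22,v5:21
step 4: dist = v0:17,v1:14,v2:0,v3:32,v4:22,v5:21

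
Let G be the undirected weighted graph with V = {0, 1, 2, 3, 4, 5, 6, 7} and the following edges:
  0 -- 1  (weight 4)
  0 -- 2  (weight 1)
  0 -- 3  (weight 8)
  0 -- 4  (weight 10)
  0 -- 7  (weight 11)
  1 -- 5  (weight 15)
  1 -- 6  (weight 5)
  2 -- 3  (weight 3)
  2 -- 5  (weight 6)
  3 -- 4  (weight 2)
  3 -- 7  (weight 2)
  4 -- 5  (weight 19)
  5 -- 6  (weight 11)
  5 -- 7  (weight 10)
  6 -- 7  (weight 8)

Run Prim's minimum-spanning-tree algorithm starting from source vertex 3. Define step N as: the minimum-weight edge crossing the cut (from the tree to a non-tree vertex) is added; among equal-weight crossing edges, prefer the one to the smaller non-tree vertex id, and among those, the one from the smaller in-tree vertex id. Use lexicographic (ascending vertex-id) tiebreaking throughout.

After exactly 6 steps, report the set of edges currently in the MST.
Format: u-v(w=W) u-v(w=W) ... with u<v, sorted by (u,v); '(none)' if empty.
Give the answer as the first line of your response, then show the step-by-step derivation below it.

0-1(w=4) 0-2(w=1) 1-6(w=5) 2-3(w=3) 3-4(w=2) 3-7(w=2)

step 1: add edge 3-4 (w=2); MST = {3-4(w=2)}
step 2: add edge 3-7 (w=2); MST = {3-4(w=2) 3-7(w=2)}
step 3: add edge 2-3 (w=3); MST = {2-3(w=3) 3-4(w=2) 3-7(w=2)}
step 4: add edge 0-2 (w=1); MST = {0-2(w=1) 2-3(w=3) 3-4(w=2) 3-7(w=2)}
step 5: add edge 0-1 (w=4); MST = {0-1(w=4) 0-2(w=1) 2-3(w=3) 3-4(w=2) 3-7(w=2)}
step 6: add edge 1-6 (w=5); MST = {0-1(w=4) 0-2(w=1) 1-6(w=5) 2-3(w=3) 3-4(w=2) 3-7(w=2)}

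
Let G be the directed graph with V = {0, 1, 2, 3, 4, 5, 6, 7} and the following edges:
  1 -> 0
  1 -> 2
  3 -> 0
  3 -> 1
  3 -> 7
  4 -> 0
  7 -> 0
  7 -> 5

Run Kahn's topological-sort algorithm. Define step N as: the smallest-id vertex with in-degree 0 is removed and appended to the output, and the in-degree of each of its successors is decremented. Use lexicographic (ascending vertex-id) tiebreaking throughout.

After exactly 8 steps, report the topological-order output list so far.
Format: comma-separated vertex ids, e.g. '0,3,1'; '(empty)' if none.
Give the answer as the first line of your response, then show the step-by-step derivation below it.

3,1,2,4,6,7,0,5

step 1: output 3; order=[3]; indeg=(3,0,1,0,0,1,0,0)
step 2: output 1; order=[3,1]; indeg=(2,0,0,0,0,1,0,0)
step 3: output 2; order=[3,1,2]; indeg=(2,0,0,0,0,1,0,0)
step 4: output 4; order=[3,1,2,4]; indeg=(1,0,0,0,0,1,0,0)
step 5: output 6; order=[3,1,2,4,6]; indeg=(1,0,0,0,0,1,0,0)
step 6: output 7; order=[3,1,2,4,6,7]; indeg=(0,0,0,0,0,0,0,0)
step 7: output 0; order=[3,1,2,4,6,7,0]; indeg=(0,0,0,0,0,0,0,0)
step 8: output 5; order=[3,1,2,4,6,7,0,5]; indeg=(0,0,0,0,0,0,0,0)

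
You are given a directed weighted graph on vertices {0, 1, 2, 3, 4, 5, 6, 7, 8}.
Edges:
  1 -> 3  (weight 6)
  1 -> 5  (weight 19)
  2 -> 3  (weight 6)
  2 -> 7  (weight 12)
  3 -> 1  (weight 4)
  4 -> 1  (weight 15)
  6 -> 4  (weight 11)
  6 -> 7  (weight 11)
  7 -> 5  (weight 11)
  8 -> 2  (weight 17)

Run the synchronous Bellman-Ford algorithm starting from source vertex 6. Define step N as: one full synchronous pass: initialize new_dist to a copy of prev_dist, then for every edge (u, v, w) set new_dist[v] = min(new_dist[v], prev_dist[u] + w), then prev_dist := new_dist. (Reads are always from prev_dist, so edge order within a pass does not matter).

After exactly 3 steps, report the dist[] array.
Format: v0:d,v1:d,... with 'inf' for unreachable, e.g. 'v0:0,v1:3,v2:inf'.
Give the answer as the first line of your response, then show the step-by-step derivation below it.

v0:inf,v1:26,v2:inf,v3:32,v4:11,v5:22,v6:0,v7:11,v8:inf

step 1: dist = v0:inf,v1:inf,v2:inf,v3:inf,v4:11,v5:inf,v6:0,v7:11,v8:inf
step 2: dist = v0:inf,v1:26,v2:inf,v3:inf,v4:11,v5:22,v6:0,v7:11,v8:inf
step 3: dist = v0:inf,v1:26,v2:inf,v3:32,v4:11,v5:22,v6:0,v7:11,v8:inf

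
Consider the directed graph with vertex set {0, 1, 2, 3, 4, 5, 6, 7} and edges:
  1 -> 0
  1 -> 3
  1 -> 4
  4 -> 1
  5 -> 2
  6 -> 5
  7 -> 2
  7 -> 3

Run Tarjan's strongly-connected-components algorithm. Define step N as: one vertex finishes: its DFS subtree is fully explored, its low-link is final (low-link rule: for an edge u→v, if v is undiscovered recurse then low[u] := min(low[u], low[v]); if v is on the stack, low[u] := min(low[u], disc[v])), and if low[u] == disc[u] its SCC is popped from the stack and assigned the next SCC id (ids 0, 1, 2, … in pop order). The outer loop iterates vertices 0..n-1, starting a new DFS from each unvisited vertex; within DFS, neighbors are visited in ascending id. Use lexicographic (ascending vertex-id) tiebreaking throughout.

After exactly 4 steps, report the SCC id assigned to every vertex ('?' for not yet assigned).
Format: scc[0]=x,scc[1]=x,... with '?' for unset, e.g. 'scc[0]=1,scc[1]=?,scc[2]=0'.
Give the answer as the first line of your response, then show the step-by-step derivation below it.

scc[0]=0,scc[1]=2,scc[2]=?,scc[3]=1,scc[4]=2,scc[5]=?,scc[6]=?,scc[7]=?

step 1: low=(low[0]=0,low[1]=?,low[2]=?,low[3]=?,low[4]=?,low[5]=?,low[6]=?,low[7]=?); scc=(scc[0]=0,scc[1]=?,scc[2]=?,scc[3]=?,scc[4]=?,scc[5]=?,scc[6]=?,scc[7]=?)
step 2: low=(low[0]=0,low[1]=1,low[2]=?,low[3]=2,low[4]=?,low[5]=?,low[6]=?,low[7]=?); scc=(scc[0]=0,scc[1]=?,scc[2]=?,scc[3]=1,scc[4]=?,scc[5]=?,scc[6]=?,scc[7]=?)
step 3: low=(low[0]=0,low[1]=1,low[2]=?,low[3]=2,low[4]=1,low[5]=?,low[6]=?,low[7]=?); scc=(scc[0]=0,scc[1]=?,scc[2]=?,scc[3]=1,scc[4]=?,scc[5]=?,scc[6]=?,scc[7]=?)
step 4: low=(low[0]=0,low[1]=1,low[2]=?,low[3]=2,low[4]=1,low[5]=?,low[6]=?,low[7]=?); scc=(scc[0]=0,scc[1]=2,scc[2]=?,scc[3]=1,scc[4]=2,scc[5]=?,scc[6]=?,scc[7]=?)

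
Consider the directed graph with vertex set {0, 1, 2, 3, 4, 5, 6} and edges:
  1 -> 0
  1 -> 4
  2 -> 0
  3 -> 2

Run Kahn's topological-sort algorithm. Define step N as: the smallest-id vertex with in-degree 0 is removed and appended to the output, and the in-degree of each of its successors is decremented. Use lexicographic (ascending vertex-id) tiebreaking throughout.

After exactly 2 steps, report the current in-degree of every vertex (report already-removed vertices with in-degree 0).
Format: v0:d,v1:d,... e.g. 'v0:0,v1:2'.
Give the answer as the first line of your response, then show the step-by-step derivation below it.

v0:1,v1:0,v2:0,v3:0,v4:0,v5:0,v6:0

step 1: output 1; order=[1]; indeg=(1,0,1,0,0,0,0)
step 2: output 3; order=[1,3]; indeg=(1,0,0,0,0,0,0)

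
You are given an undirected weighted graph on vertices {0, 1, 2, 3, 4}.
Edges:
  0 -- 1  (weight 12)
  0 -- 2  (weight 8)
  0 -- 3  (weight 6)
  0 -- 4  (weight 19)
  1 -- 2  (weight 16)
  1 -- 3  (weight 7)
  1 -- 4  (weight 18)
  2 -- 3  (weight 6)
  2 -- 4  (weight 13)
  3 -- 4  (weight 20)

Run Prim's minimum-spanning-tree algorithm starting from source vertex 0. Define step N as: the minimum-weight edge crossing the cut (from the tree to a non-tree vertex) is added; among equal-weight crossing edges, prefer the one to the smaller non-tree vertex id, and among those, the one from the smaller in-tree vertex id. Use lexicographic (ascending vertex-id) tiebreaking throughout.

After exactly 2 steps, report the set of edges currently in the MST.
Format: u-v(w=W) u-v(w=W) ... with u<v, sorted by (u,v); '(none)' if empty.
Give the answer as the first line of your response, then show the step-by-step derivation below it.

0-3(w=6) 2-3(w=6)

step 1: add edge 0-3 (w=6); MST = {0-3(w=6)}
step 2: add edge 2-3 (w=6); MST = {0-3(w=6) 2-3(w=6)}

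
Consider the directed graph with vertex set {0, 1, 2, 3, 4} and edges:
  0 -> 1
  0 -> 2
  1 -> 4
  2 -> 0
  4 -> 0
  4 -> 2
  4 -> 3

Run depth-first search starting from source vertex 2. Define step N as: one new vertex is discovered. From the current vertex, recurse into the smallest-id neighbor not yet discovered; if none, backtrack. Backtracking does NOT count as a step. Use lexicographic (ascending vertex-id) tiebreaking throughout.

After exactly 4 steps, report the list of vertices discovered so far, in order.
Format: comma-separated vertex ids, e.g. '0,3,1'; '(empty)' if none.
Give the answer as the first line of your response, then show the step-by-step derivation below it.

2,0,1,4

step 1: discover 2; path=2; order=2
step 2: discover 0; path=2>0; order=2,0
step 3: discover 1; path=2>0>1; order=2,0,1
step 4: discover 4; path=2>0>1>4; order=2,0,1,4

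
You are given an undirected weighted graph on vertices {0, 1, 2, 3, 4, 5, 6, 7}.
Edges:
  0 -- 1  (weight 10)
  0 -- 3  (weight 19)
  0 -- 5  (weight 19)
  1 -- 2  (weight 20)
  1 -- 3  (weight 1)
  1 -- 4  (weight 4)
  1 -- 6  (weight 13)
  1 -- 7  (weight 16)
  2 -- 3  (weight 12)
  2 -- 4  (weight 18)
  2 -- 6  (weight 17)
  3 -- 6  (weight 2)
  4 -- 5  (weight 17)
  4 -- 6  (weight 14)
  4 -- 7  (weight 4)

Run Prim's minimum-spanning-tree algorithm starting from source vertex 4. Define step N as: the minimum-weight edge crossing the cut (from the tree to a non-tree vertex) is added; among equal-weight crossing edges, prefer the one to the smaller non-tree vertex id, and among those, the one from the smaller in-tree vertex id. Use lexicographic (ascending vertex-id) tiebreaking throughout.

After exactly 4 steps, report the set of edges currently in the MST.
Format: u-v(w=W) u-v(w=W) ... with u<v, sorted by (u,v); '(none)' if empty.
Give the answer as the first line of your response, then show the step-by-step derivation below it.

1-3(w=1) 1-4(w=4) 3-6(w=2) 4-7(w=4)

step 1: add edge 1-4 (w=4); MST = {1-4(w=4)}
step 2: add edge 1-3 (w=1); MST = {1-3(w=1) 1-4(w=4)}
step 3: add edge 3-6 (w=2); MST = {1-3(w=1) 1-4(w=4) 3-6(w=2)}
step 4: add edge 4-7 (w=4); MST = {1-3(w=1) 1-4(w=4) 3-6(w=2) 4-7(w=4)}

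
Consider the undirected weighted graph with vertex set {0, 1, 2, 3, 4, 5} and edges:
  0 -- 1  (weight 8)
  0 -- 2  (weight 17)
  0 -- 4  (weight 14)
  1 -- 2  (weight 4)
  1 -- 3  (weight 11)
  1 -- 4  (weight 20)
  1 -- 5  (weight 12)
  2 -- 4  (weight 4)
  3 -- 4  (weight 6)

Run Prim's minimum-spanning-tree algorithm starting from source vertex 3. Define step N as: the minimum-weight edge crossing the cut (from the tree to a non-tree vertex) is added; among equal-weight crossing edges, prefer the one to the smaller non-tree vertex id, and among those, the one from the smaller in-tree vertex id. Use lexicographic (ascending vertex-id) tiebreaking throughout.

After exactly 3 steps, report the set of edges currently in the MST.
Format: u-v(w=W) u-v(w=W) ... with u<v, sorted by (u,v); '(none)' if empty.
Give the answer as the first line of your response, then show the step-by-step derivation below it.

1-2(w=4) 2-4(w=4) 3-4(w=6)

step 1: add edge 3-4 (w=6); MST = {3-4(w=6)}
step 2: add edge 2-4 (w=4); MST = {2-4(w=4) 3-4(w=6)}
step 3: add edge 1-2 (w=4); MST = {1-2(w=4) 2-4(w=4) 3-4(w=6)}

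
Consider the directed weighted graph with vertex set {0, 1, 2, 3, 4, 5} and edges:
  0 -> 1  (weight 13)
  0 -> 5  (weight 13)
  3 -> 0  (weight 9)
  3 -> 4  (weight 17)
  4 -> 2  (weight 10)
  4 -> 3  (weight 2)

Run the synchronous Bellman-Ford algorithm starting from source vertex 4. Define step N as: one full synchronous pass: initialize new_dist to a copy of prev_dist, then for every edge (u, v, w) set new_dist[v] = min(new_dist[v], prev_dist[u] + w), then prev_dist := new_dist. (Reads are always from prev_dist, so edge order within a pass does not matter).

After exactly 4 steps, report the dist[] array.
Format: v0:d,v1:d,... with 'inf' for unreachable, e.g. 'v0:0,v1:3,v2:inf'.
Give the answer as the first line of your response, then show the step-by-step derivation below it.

v0:11,v1:24,v2:10,v3:2,v4:0,v5:24

step 1: dist = v0:inf,v1:inf,v2:10,v3:2,v4:0,v5:inf
step 2: dist = v0:11,v1:inf,v2:10,v3:2,v4:0,v5:inf
step 3: dist = v0:11,v1:24,v2:10,v3:2,v4:0,v5:24
step 4: dist = v0:11,v1:24,v2:10,v3:2,v4:0,v5:24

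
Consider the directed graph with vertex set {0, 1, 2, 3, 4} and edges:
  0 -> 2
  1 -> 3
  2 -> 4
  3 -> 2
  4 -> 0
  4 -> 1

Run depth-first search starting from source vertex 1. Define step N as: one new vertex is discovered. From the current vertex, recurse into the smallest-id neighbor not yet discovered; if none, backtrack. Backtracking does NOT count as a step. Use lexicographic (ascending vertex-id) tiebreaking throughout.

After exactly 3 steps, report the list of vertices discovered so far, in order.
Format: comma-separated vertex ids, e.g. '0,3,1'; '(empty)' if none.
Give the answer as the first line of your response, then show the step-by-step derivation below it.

1,3,2

step 1: discover 1; path=1; order=1
step 2: discover 3; path=1>3; order=1,3
step 3: discover 2; path=1>3>2; order=1,3,2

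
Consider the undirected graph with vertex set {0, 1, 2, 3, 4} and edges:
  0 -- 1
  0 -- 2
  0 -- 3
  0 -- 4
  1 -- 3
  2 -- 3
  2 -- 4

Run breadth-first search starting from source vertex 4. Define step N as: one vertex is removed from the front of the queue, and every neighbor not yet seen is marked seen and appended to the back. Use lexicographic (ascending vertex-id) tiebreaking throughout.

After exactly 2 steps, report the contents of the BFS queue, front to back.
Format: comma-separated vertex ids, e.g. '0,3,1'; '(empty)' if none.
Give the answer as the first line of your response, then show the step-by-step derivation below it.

2,1,3

step 1: dequeue 4; queue=[0,2]; order=4
step 2: dequeue 0; queue=[2,1,3]; order=4,0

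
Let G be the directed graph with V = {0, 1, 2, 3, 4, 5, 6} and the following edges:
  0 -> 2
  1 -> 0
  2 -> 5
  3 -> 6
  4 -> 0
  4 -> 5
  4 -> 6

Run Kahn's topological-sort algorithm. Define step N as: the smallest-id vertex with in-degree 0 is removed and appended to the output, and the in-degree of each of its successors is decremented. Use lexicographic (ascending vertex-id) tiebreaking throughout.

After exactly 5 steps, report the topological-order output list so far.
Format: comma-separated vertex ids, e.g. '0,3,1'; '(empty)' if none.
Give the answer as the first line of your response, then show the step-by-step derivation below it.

1,3,4,0,2

step 1: output 1; order=[1]; indeg=(1,0,1,0,0,2,2)
step 2: output 3; order=[1,3]; indeg=(1,0,1,0,0,2,1)
step 3: output 4; order=[1,3,4]; indeg=(0,0,1,0,0,1,0)
step 4: output 0; order=[1,3,4,0]; indeg=(0,0,0,0,0,1,0)
step 5: output 2; order=[1,3,4,0,2]; indeg=(0,0,0,0,0,0,0)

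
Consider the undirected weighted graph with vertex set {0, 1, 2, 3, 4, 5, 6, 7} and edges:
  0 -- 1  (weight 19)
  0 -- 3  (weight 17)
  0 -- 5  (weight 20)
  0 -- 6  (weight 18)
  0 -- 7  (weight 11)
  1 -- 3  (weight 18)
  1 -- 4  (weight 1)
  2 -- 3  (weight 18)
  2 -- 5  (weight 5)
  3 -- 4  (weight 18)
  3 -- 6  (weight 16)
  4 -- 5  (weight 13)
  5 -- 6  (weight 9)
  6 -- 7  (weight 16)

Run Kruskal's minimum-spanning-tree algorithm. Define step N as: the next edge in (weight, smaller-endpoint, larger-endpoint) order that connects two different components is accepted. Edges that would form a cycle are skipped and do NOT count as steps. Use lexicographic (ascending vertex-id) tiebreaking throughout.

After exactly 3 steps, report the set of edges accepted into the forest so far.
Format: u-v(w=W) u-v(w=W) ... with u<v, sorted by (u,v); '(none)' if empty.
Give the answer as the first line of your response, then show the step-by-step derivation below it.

1-4(w=1) 2-5(w=5) 5-6(w=9)

step 1: add edge 1-4 (w=1); MST = {1-4(w=1)}
step 2: add edge 2-5 (w=5); MST = {1-4(w=1) 2-5(w=5)}
step 3: add edge 5-6 (w=9); MST = {1-4(w=1) 2-5(w=5) 5-6(w=9)}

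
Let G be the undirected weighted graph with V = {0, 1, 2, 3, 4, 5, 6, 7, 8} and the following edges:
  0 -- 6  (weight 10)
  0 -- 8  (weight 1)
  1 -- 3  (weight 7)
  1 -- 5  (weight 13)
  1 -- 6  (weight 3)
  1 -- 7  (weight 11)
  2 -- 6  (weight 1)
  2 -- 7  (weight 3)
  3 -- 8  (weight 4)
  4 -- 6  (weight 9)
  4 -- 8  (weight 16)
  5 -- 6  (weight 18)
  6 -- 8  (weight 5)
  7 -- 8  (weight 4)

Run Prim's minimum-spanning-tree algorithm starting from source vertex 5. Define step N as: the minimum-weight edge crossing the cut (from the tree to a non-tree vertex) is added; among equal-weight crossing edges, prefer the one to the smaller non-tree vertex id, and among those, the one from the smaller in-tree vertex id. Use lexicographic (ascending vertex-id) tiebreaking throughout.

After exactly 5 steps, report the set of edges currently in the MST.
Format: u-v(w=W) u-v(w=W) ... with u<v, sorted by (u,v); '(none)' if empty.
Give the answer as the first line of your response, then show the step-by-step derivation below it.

1-5(w=13) 1-6(w=3) 2-6(w=1) 2-7(w=3) 7-8(w=4)

step 1: add edge 1-5 (w=13); MST = {1-5(w=13)}
step 2: add edge 1-6 (w=3); MST = {1-5(w=13) 1-6(w=3)}
step 3: add edge 2-6 (w=1); MST = {1-5(w=13) 1-6(w=3) 2-6(w=1)}
step 4: add edge 2-7 (w=3); MST = {1-5(w=13) 1-6(w=3) 2-6(w=1) 2-7(w=3)}
step 5: add edge 7-8 (w=4); MST = {1-5(w=13) 1-6(w=3) 2-6(w=1) 2-7(w=3) 7-8(w=4)}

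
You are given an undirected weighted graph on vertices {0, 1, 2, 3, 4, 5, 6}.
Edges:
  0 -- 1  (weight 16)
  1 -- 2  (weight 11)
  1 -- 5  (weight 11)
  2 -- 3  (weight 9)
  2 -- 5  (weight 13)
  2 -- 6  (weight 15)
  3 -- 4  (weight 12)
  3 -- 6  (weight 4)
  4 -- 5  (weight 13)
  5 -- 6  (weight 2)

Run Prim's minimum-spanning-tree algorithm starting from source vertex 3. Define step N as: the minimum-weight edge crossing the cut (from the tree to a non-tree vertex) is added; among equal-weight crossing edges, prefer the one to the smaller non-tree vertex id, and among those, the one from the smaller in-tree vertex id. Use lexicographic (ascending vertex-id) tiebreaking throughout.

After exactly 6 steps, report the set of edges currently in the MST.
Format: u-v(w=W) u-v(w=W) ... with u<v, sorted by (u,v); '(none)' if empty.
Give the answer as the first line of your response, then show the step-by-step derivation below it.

0-1(w=16) 1-2(w=11) 2-3(w=9) 3-4(w=12) 3-6(w=4) 5-6(w=2)

step 1: add edge 3-6 (w=4); MST = {3-6(w=4)}
step 2: add edge 5-6 (w=2); MST = {3-6(w=4) 5-6(w=2)}
step 3: add edge 2-3 (w=9); MST = {2-3(w=9) 3-6(w=4) 5-6(w=2)}
step 4: add edge 1-2 (w=11); MST = {1-2(w=11) 2-3(w=9) 3-6(w=4) 5-6(w=2)}
step 5: add edge 3-4 (w=12); MST = {1-2(w=11) 2-3(w=9) 3-4(w=12) 3-6(w=4) 5-6(w=2)}
step 6: add edge 0-1 (w=16); MST = {0-1(w=16) 1-2(w=11) 2-3(w=9) 3-4(w=12) 3-6(w=4) 5-6(w=2)}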